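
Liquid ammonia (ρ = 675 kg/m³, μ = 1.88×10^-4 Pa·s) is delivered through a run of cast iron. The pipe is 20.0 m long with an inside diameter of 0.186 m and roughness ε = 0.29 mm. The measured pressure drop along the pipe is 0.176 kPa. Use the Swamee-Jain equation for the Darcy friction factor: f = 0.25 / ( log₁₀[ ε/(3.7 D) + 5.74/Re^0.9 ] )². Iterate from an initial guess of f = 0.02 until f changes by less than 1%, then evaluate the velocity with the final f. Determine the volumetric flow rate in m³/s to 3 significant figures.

Q ≈ 0.0125 m³/s

Rearranging Darcy-Weisbach: V = √(2·ΔP·D/(f·L·ρ)). With ε/D = 0.00029/0.186 = 0.00156, iterate starting from f = 0.02:
  f = 0.02 → V = √(2·176·0.186/(0.02·20·675)) = 0.4924 m/s; Re = ρVD/μ = 3.289e+05; f → 0.02274
  f = 0.02274 → V = 0.4618 m/s; Re = 3.084e+05; f → 0.02279
Converged (Δf/f < 1%). With the final f = 0.02279: V = √(2·176·0.186/(0.02279·20·675)) = 0.4613 m/s.
Q = V·A = 0.4613·(π/4·0.186²) = 0.01254 m³/s = 0.0125 m³/s.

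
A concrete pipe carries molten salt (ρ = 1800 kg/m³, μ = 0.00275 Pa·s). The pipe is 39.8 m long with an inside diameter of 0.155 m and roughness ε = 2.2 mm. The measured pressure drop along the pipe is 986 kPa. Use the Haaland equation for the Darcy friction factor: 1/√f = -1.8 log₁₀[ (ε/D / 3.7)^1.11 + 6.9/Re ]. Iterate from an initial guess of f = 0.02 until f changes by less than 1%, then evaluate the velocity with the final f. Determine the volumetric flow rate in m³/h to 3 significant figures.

Rearranging Darcy-Weisbach: V = √(2·ΔP·D/(f·L·ρ)). With ε/D = 0.0022/0.155 = 0.0142, iterate starting from f = 0.02:
  f = 0.02 → V = √(2·9.86e+05·0.155/(0.02·39.8·1800)) = 14.61 m/s; Re = ρVD/μ = 1.482e+06; f → 0.04294
  f = 0.04294 → V = 9.968 m/s; Re = 1.011e+06; f → 0.04296
Converged (Δf/f < 1%). With the final f = 0.04296: V = √(2·9.86e+05·0.155/(0.04296·39.8·1800)) = 9.966 m/s.
Q = V·A = 9.966·(π/4·0.155²) = 0.1881 m³/s = 677 m³/h.

Q ≈ 677 m³/h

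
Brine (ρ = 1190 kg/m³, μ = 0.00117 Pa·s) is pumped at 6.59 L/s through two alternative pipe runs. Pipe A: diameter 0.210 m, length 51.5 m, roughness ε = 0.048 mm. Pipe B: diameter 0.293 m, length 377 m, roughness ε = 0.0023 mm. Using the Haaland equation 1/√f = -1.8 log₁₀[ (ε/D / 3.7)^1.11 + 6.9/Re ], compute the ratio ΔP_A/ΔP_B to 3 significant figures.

ΔP_A/ΔP_B ≈ 0.686

Pipe A: V = Q/A = 0.00659/0.03464 = 0.1903 m/s; Re = 4.064e+04; ε/D = 0.000229; Haaland → f = 0.02232; ΔP_A = f(L/D)(ρV²/2) = 117.9 Pa.
Pipe B: V = Q/A = 0.00659/0.06743 = 0.09774 m/s; Re = 2.913e+04; ε/D = 7.85e-06; Haaland → f = 0.02349; ΔP_B = f(L/D)(ρV²/2) = 171.8 Pa.
ΔP_A/ΔP_B = 117.9/171.8 = 0.686.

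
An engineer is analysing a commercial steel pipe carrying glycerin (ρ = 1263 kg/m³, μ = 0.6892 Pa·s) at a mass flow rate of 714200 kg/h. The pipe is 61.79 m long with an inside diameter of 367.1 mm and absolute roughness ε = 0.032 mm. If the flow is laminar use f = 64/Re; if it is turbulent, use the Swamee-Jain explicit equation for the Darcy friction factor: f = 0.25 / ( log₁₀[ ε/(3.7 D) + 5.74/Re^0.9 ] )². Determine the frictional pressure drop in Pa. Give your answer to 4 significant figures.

ṁ = 714200 kg/h = 714200/3600 = 198.4 kg/s.
A = πD²/4 = π(0.3671)²/4 = 0.1058 m²; mean velocity V = ṁ/(ρA) = 198.4/(1263 · 0.1058) = 1.484 m/s.
Reynolds number Re = ρVD/μ = 1263 · 1.484 · 0.3671 / 0.689 = 998.4.
Re < 2300 → laminar flow, so f = 64/Re = 64/998.4 = 0.0641 (the turbulent correlation is not needed).
Darcy-Weisbach: ΔP = f(L/D)(ρV²/2) = 0.0641·(61.79/0.3671)·(1263·1.484²/2) = 0.0641·168.3·1391 = 1.501e+04 Pa.

ΔP ≈ 15010 Pa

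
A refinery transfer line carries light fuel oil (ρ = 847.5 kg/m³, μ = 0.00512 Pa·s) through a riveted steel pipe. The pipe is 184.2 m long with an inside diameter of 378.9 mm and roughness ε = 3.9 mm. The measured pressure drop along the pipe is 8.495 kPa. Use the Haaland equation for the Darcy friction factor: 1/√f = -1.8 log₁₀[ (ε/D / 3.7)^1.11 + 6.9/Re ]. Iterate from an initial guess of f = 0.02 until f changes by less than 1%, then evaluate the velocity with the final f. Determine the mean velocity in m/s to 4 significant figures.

Rearranging Darcy-Weisbach: V = √(2·ΔP·D/(f·L·ρ)). With ε/D = 0.0039/0.3789 = 0.0103, iterate starting from f = 0.02:
  f = 0.02 → V = √(2·8495·0.3789/(0.02·184.2·847.5)) = 1.436 m/s; Re = ρVD/μ = 9.006e+04; f → 0.03896
  f = 0.03896 → V = 1.029 m/s; Re = 6.452e+04; f → 0.0392
Converged (Δf/f < 1%). With the final f = 0.0392: V = √(2·8495·0.3789/(0.0392·184.2·847.5)) = 1.026 m/s.

V ≈ 1.026 m/s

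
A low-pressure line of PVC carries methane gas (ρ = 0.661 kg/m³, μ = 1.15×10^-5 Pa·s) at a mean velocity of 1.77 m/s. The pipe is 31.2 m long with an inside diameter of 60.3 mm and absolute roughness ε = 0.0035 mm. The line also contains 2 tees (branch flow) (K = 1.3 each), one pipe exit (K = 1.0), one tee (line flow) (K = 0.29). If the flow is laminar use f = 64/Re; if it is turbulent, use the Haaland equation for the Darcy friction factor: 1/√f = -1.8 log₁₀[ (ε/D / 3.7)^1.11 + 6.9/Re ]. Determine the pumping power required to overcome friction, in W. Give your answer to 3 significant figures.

Reynolds number Re = ρVD/μ = 0.661 · 1.77 · 0.0603 / 1.15e-05 = 6135.
Re > 4000 → turbulent. Relative roughness ε/D = 3.5e-06/0.0603 = 5.8e-05. Haaland: 1/√f = -1.8 log₁₀[(5.8e-05/3.7)^1.11 + 6.9/6135] = -1.8 log₁₀[4.65e-06 + 0.00112] = 5.305, so f = 0.03553.
Total minor-loss coefficient ΣK = 2·1.3 + 1·1 + 1·0.29 = 3.89.
ΔP = [f·L/D + ΣK]·(ρV²/2) = [0.03553·31.2/0.0603 + 3.89]·(0.661·1.77²/2) = [18.39 + 3.89]·1.035 = 23.07 Pa.
Q = V·A = 1.77·0.002856 = 0.005055 m³/s.
Pumping power P = QΔP = 0.005055·23.07 = 0.1166 W = 0.117 W.

P ≈ 0.117 W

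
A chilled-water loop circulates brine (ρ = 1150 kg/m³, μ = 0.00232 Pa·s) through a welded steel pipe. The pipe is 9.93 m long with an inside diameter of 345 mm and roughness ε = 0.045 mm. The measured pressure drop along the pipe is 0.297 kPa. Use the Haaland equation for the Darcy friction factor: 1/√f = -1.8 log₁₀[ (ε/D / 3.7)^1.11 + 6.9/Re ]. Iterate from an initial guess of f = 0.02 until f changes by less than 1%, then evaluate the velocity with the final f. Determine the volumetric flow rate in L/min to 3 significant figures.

Q ≈ 5810 L/min

Rearranging Darcy-Weisbach: V = √(2·ΔP·D/(f·L·ρ)). With ε/D = 4.5e-05/0.345 = 0.00013, iterate starting from f = 0.02:
  f = 0.02 → V = √(2·297·0.345/(0.02·9.93·1150)) = 0.9472 m/s; Re = ρVD/μ = 1.62e+05; f → 0.01695
  f = 0.01695 → V = 1.029 m/s; Re = 1.76e+05; f → 0.01673
  f = 0.01673 → V = 1.036 m/s; Re = 1.771e+05; f → 0.01671
Converged (Δf/f < 1%). With the final f = 0.01671: V = √(2·297·0.345/(0.01671·9.93·1150)) = 1.036 m/s.
Q = V·A = 1.036·(π/4·0.345²) = 0.09688 m³/s = 5810 L/min.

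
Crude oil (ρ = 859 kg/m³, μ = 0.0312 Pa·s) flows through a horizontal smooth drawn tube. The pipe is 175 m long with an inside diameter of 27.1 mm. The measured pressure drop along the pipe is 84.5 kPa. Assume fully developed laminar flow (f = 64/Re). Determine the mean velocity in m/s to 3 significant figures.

For laminar flow, f = 64/Re with Re = ρVD/μ, so Darcy-Weisbach reduces to ΔP = 32μLV/D². Solving for V: V = ΔP·D²/(32μL) = 8.45e+04·(0.0271)²/(32·0.0312·175) = 0.3552 m/s.
Check: Re = ρVD/μ = 859·0.3552·0.0271/0.0312 = 265 < 2300, so the laminar assumption holds.

V ≈ 0.355 m/s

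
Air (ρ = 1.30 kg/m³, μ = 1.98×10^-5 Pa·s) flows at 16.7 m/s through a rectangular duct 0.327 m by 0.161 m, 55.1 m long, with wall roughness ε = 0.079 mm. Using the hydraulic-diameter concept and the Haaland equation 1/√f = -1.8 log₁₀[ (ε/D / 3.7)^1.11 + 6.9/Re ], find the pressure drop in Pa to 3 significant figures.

ΔP ≈ 815 Pa

Hydraulic diameter D_h = 4A/P = 4·(0.327·0.161)/(2·(0.327+0.161)) = 0.2106/0.976 = 0.2158 m.
Re = ρVD_h/μ = 1.3·16.7·0.2158/1.98e-05 = 2.366e+05.
ε/D_h = 7.9e-05/0.2158 = 0.000366; Haaland gives 1/√f = -1.8 log₁₀[3.59e-05+2.92e-05] = 7.536, so f = 0.01761.
ΔP = f(L/D_h)(ρV²/2) = 0.01761·55.1/0.2158·181.3 = 815.1 Pa.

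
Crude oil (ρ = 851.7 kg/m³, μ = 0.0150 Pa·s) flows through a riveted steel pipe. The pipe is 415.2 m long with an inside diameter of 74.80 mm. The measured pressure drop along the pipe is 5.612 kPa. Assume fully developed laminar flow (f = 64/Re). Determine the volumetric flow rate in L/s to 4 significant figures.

Q ≈ 0.6923 L/s

For laminar flow, f = 64/Re with Re = ρVD/μ, so Darcy-Weisbach reduces to ΔP = 32μLV/D². Solving for V: V = ΔP·D²/(32μL) = 5612·(0.0748)²/(32·0.015·415.2) = 0.1576 m/s.
Check: Re = ρVD/μ = 851.7·0.1576·0.0748/0.015 = 669.1 < 2300, so the laminar assumption holds.
Q = V·A = 0.1576·(π/4·0.0748²) = 0.0006923 m³/s = 0.6923 L/s.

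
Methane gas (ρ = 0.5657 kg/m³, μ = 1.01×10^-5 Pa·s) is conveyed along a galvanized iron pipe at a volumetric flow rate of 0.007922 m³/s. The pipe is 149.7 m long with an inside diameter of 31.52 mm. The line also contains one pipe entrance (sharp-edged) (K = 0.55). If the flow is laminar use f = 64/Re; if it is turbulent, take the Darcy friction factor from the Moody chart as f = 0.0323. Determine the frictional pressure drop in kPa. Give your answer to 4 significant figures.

Cross-sectional area A = πD²/4 = π(0.03152)²/4 = 0.0007803 m²; mean velocity V = Q/A = 0.007922/0.0007803 = 10.15 m/s.
Reynolds number Re = ρVD/μ = 0.5657 · 10.15 · 0.03152 / 1.01e-05 = 1.792e+04.
Re > 4000 → turbulent; use the Moody-chart value f = 0.0323.
Total minor-loss coefficient ΣK = 1·0.55 = 0.55.
ΔP = [f·L/D + ΣK]·(ρV²/2) = [0.0323·149.7/0.03152 + 0.55]·(0.5657·10.15²/2) = [153.4 + 0.55]·29.15 = 4488 Pa.
ΔP = 4488 Pa = 4.488 kPa.

ΔP ≈ 4.488 kPa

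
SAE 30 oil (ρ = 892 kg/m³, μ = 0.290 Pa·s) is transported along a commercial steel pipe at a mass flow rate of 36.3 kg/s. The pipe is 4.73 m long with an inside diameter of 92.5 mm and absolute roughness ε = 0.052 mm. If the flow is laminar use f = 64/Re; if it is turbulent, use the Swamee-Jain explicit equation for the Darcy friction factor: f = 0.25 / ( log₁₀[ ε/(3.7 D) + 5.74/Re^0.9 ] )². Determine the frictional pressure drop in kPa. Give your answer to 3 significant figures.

A = πD²/4 = π(0.0925)²/4 = 0.00672 m²; mean velocity V = ṁ/(ρA) = 36.3/(892 · 0.00672) = 6.056 m/s.
Reynolds number Re = ρVD/μ = 892 · 6.056 · 0.0925 / 0.29 = 1723.
Re < 2300 → laminar flow, so f = 64/Re = 64/1723 = 0.03715 (the turbulent correlation is not needed).
Darcy-Weisbach: ΔP = f(L/D)(ρV²/2) = 0.03715·(4.73/0.0925)·(892·6.056²/2) = 0.03715·51.14·1.636e+04 = 3.107e+04 Pa.
ΔP = 3.107e+04 Pa = 31.1 kPa.

ΔP ≈ 31.1 kPa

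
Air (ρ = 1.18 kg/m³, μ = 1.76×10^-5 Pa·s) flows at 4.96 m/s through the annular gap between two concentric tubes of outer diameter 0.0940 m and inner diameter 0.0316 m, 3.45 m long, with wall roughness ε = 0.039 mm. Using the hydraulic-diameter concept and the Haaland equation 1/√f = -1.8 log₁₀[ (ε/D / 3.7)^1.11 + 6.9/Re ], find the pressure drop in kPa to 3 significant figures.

Hydraulic diameter D_h = 4A/P = D_o - D_i = 0.094 - 0.0316 = 0.0624 m.
Re = ρVD_h/μ = 1.18·4.96·0.0624/1.76e-05 = 2.075e+04.
ε/D_h = 3.9e-05/0.0624 = 0.000625; Haaland gives 1/√f = -1.8 log₁₀[6.5e-05+0.000333] = 6.121, so f = 0.02669.
ΔP = f(L/D_h)(ρV²/2) = 0.02669·3.45/0.0624·14.51 = 21.42 Pa.
ΔP = 0.0214 kPa.

ΔP ≈ 0.0214 kPa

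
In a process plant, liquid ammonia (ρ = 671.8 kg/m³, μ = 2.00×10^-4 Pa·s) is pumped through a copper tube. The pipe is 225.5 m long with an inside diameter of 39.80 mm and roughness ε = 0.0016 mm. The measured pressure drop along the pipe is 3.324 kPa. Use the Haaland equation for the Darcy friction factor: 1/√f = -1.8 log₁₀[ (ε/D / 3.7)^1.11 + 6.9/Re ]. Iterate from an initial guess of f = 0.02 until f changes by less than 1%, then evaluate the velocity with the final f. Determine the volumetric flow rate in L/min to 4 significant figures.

Rearranging Darcy-Weisbach: V = √(2·ΔP·D/(f·L·ρ)). With ε/D = 1.6e-06/0.0398 = 4.02e-05, iterate starting from f = 0.02:
  f = 0.02 → V = √(2·3324·0.0398/(0.02·225.5·671.8)) = 0.2955 m/s; Re = ρVD/μ = 3.951e+04; f → 0.02195
  f = 0.02195 → V = 0.2821 m/s; Re = 3.772e+04; f → 0.02218
  f = 0.02218 → V = 0.2806 m/s; Re = 3.752e+04; f → 0.02221
Converged (Δf/f < 1%). With the final f = 0.02221: V = √(2·3324·0.0398/(0.02221·225.5·671.8)) = 0.2805 m/s.
Q = V·A = 0.2805·(π/4·0.0398²) = 0.0003489 m³/s = 20.93 L/min.

Q ≈ 20.93 L/min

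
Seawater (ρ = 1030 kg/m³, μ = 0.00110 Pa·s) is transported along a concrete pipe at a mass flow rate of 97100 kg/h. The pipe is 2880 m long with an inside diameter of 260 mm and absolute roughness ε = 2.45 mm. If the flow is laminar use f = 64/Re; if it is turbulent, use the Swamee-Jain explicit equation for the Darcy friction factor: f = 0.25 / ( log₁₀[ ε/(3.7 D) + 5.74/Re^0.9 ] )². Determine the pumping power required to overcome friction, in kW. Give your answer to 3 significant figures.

ṁ = 97100 kg/h = 97100/3600 = 26.97 kg/s.
A = πD²/4 = π(0.26)²/4 = 0.05309 m²; mean velocity V = ṁ/(ρA) = 26.97/(1030 · 0.05309) = 0.4932 m/s.
Reynolds number Re = ρVD/μ = 1030 · 0.4932 · 0.26 / 0.0011 = 1.201e+05.
Re > 4000 → turbulent. Relative roughness ε/D = 0.00245/0.26 = 0.00942. Swamee-Jain: f = 0.25/(log₁₀[0.00942/3.7 + 5.74/1.201e+05^0.9])² = 0.25/(log₁₀[0.00255 + 0.000154])² = 0.25/(-2.569)² = 0.03789.
Darcy-Weisbach: ΔP = f(L/D)(ρV²/2) = 0.03789·(2880/0.26)·(1030·0.4932²/2) = 0.03789·1.108e+04·125.3 = 5.259e+04 Pa.
Q = ṁ/ρ = 26.97/1030 = 0.02619 m³/s.
Pumping power P = QΔP = 0.02619·5.259e+04 = 1377 W = 1.38 kW.

P ≈ 1.38 kW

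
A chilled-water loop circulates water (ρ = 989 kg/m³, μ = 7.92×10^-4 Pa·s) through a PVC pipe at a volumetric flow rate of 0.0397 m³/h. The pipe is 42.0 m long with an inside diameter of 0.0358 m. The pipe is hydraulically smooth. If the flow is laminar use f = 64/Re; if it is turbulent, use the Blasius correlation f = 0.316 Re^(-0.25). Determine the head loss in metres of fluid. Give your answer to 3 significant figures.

Q = 0.0397 m³/h = 0.0397/3600 = 1.103e-05 m³/s.
Cross-sectional area A = πD²/4 = π(0.0358)²/4 = 0.001007 m²; mean velocity V = Q/A = 1.103e-05/0.001007 = 0.01096 m/s.
Reynolds number Re = ρVD/μ = 989 · 0.01096 · 0.0358 / 0.000792 = 489.8.
Re < 2300 → laminar flow, so f = 64/Re = 64/489.8 = 0.1307 (the turbulent correlation is not needed).
Darcy-Weisbach: ΔP = f(L/D)(ρV²/2) = 0.1307·(42/0.0358)·(989·0.01096²/2) = 0.1307·1173·0.05935 = 9.099 Pa.
Head loss h_f = ΔP/(ρg) = 9.099/(989·9.81) = 9.38×10^-4 m.

h_f ≈ 9.38×10^-4 m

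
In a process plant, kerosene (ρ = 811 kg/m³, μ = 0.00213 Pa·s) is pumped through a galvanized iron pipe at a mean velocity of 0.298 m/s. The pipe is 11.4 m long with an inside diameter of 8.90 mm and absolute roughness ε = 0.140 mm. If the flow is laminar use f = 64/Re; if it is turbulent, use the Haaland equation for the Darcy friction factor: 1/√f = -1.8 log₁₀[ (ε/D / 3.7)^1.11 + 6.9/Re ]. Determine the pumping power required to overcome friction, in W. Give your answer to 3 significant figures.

Reynolds number Re = ρVD/μ = 811 · 0.298 · 0.0089 / 0.00213 = 1010.
Re < 2300 → laminar flow, so f = 64/Re = 64/1010 = 0.06338 (the turbulent correlation is not needed).
Darcy-Weisbach: ΔP = f(L/D)(ρV²/2) = 0.06338·(11.4/0.0089)·(811·0.298²/2) = 0.06338·1281·36.01 = 2923 Pa.
Q = V·A = 0.298·6.221e-05 = 1.854e-05 m³/s.
Pumping power P = QΔP = 1.854e-05·2923 = 0.05419 W = 0.0542 W.

P ≈ 0.0542 W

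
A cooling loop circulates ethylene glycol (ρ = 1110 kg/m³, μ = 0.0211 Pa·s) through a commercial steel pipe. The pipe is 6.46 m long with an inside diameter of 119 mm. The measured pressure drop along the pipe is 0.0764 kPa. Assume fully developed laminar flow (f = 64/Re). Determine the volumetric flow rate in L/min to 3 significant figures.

Q ≈ 166 L/min

For laminar flow, f = 64/Re with Re = ρVD/μ, so Darcy-Weisbach reduces to ΔP = 32μLV/D². Solving for V: V = ΔP·D²/(32μL) = 76.4·(0.119)²/(32·0.0211·6.46) = 0.248 m/s.
Check: Re = ρVD/μ = 1110·0.248·0.119/0.0211 = 1553 < 2300, so the laminar assumption holds.
Q = V·A = 0.248·(π/4·0.119²) = 0.002759 m³/s = 166 L/min.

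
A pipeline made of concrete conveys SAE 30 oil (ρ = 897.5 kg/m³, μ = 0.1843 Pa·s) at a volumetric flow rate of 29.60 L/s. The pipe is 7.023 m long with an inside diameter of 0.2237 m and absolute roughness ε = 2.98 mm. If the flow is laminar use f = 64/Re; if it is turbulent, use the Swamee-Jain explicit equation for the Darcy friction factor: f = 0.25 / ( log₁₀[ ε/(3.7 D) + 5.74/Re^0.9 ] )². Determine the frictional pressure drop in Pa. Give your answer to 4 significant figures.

ΔP ≈ 623.4 Pa

Q = 29.60 L/s = 29.60/1000 = 0.0296 m³/s.
Cross-sectional area A = πD²/4 = π(0.2237)²/4 = 0.0393 m²; mean velocity V = Q/A = 0.0296/0.0393 = 0.7531 m/s.
Reynolds number Re = ρVD/μ = 897.5 · 0.7531 · 0.2237 / 0.184 = 820.4.
Re < 2300 → laminar flow, so f = 64/Re = 64/820.4 = 0.07801 (the turbulent correlation is not needed).
Darcy-Weisbach: ΔP = f(L/D)(ρV²/2) = 0.07801·(7.023/0.2237)·(897.5·0.7531²/2) = 0.07801·31.39·254.5 = 623.4 Pa.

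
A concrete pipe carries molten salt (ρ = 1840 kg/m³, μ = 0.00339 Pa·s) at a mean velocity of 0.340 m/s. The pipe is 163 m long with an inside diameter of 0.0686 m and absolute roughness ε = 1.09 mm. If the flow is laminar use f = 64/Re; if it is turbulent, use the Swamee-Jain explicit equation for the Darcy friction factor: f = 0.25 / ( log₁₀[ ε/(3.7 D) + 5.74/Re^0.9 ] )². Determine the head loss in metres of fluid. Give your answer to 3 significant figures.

Reynolds number Re = ρVD/μ = 1840 · 0.34 · 0.0686 / 0.00339 = 1.266e+04.
Re > 4000 → turbulent. Relative roughness ε/D = 0.00109/0.0686 = 0.0159. Swamee-Jain: f = 0.25/(log₁₀[0.0159/3.7 + 5.74/1.266e+04^0.9])² = 0.25/(log₁₀[0.00429 + 0.00117])² = 0.25/(-2.263)² = 0.04883.
Darcy-Weisbach: ΔP = f(L/D)(ρV²/2) = 0.04883·(163/0.0686)·(1840·0.34²/2) = 0.04883·2376·106.4 = 1.234e+04 Pa.
Head loss h_f = ΔP/(ρg) = 1.234e+04/(1840·9.81) = 0.684 m.

h_f ≈ 0.684 m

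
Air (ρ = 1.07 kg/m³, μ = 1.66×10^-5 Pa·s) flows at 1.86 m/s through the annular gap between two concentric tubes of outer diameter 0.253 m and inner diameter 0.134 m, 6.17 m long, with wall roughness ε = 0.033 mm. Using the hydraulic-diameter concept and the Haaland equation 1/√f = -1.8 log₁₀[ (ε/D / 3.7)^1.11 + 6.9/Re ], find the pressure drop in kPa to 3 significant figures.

Hydraulic diameter D_h = 4A/P = D_o - D_i = 0.253 - 0.134 = 0.119 m.
Re = ρVD_h/μ = 1.07·1.86·0.119/1.66e-05 = 1.427e+04.
ε/D_h = 3.3e-05/0.119 = 0.000277; Haaland gives 1/√f = -1.8 log₁₀[2.64e-05+0.000484] = 5.926, so f = 0.02847.
ΔP = f(L/D_h)(ρV²/2) = 0.02847·6.17/0.119·1.851 = 2.732 Pa.
ΔP = 0.00273 kPa.

ΔP ≈ 0.00273 kPa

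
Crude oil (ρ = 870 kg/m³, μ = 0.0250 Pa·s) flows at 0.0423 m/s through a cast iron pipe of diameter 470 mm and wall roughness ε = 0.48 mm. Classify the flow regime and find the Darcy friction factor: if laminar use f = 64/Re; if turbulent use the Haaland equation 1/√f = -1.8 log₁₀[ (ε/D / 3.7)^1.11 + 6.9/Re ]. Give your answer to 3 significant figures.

Re = ρVD/μ = 870·0.0423·0.47/0.025 = 691.9.
Re < 2300 → laminar, so f = 64/Re = 0.0925 (roughness is irrelevant in laminar flow).

f ≈ 0.0925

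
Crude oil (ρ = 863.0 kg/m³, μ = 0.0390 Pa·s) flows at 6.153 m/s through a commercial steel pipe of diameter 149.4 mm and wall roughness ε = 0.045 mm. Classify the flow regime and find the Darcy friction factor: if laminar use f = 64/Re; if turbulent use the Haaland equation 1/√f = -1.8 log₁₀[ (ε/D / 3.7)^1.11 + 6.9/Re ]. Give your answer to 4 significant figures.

f ≈ 0.02617

Re = ρVD/μ = 863·6.153·0.1494/0.039 = 2.034e+04.
Re > 4000 → turbulent. ε/D = 4.5e-05/0.1494 = 0.000301; Haaland: 1/√f = -1.8 log₁₀[2.89e-05 + 0.000339] = 6.181, so f = 0.02617.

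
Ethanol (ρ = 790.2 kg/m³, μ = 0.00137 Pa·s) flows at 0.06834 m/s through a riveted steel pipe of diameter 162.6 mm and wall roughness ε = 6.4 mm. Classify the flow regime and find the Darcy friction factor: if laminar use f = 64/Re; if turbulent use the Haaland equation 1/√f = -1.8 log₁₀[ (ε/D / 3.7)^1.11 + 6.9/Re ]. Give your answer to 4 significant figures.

Re = ρVD/μ = 790.2·0.06834·0.1626/0.00137 = 6409.
Re > 4000 → turbulent. ε/D = 0.0064/0.1626 = 0.0394; Haaland: 1/√f = -1.8 log₁₀[0.00645 + 0.00108] = 3.822, so f = 0.06847.

f ≈ 0.06847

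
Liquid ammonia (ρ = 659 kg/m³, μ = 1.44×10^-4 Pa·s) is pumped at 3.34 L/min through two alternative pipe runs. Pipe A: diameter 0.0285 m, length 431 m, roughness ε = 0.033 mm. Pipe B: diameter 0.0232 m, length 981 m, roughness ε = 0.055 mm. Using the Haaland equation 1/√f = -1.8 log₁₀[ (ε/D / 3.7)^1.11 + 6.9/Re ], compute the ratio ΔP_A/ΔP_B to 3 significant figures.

Pipe A: V = Q/A = 5.567e-05/0.0006379 = 0.08726 m/s; Re = 1.138e+04; ε/D = 0.00116; Haaland → f = 0.03143; ΔP_A = f(L/D)(ρV²/2) = 1193 Pa.
Pipe B: V = Q/A = 5.567e-05/0.0004227 = 0.1317 m/s; Re = 1.398e+04; ε/D = 0.00237; Haaland → f = 0.03194; ΔP_B = f(L/D)(ρV²/2) = 7717 Pa.
ΔP_A/ΔP_B = 1193/7717 = 0.155.

ΔP_A/ΔP_B ≈ 0.155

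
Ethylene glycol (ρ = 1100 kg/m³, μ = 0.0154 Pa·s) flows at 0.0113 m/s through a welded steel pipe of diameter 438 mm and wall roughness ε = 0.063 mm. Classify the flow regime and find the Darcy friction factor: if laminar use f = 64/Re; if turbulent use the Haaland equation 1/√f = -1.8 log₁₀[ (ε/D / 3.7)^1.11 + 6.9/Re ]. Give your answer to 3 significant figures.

f ≈ 0.181

Re = ρVD/μ = 1100·0.0113·0.438/0.0154 = 353.5.
Re < 2300 → laminar, so f = 64/Re = 0.181 (roughness is irrelevant in laminar flow).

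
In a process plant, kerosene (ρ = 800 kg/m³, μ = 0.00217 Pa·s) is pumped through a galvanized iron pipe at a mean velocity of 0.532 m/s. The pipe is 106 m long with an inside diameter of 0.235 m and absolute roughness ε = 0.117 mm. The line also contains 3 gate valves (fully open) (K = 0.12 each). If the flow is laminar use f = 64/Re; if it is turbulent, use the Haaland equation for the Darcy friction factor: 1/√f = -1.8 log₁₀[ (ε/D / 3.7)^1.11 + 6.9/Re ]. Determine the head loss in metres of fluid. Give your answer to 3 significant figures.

Reynolds number Re = ρVD/μ = 800 · 0.532 · 0.235 / 0.00217 = 4.609e+04.
Re > 4000 → turbulent. Relative roughness ε/D = 0.000117/0.235 = 0.000498. Haaland: 1/√f = -1.8 log₁₀[(0.000498/3.7)^1.11 + 6.9/4.609e+04] = -1.8 log₁₀[5.05e-05 + 0.00015] = 6.657, so f = 0.02256.
Total minor-loss coefficient ΣK = 3·0.12 = 0.36.
ΔP = [f·L/D + ΣK]·(ρV²/2) = [0.02256·106/0.235 + 0.36]·(800·0.532²/2) = [10.18 + 0.36]·113.2 = 1193 Pa.
Head loss h_f = ΔP/(ρg) = 1193/(800·9.81) = 0.152 m.

h_f ≈ 0.152 m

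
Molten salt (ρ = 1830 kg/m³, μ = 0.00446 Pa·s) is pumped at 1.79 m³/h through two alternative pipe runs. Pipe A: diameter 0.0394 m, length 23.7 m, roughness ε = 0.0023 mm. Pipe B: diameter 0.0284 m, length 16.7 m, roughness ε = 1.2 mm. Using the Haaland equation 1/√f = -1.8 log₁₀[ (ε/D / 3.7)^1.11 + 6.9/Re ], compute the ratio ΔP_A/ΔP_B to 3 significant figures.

Pipe A: V = Q/A = 0.0004972/0.001219 = 0.4078 m/s; Re = 6593; ε/D = 5.84e-05; Haaland → f = 0.0348; ΔP_A = f(L/D)(ρV²/2) = 3185 Pa.
Pipe B: V = Q/A = 0.0004972/0.0006335 = 0.7849 m/s; Re = 9147; ε/D = 0.0423; Haaland → f = 0.06923; ΔP_B = f(L/D)(ρV²/2) = 2.295e+04 Pa.
ΔP_A/ΔP_B = 3185/2.295e+04 = 0.139.

ΔP_A/ΔP_B ≈ 0.139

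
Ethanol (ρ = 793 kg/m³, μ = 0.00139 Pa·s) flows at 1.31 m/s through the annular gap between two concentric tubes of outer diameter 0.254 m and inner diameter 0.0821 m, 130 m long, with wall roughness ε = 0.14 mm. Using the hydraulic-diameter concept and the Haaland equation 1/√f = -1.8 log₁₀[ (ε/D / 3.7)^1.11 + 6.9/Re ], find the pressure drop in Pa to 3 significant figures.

Hydraulic diameter D_h = 4A/P = D_o - D_i = 0.254 - 0.0821 = 0.1719 m.
Re = ρVD_h/μ = 793·1.31·0.1719/0.00139 = 1.285e+05.
ε/D_h = 0.00014/0.1719 = 0.000814; Haaland gives 1/√f = -1.8 log₁₀[8.72e-05+5.37e-05] = 6.932, so f = 0.02081.
ΔP = f(L/D_h)(ρV²/2) = 0.02081·130/0.1719·680.4 = 1.071e+04 Pa.

ΔP ≈ 10700 Pa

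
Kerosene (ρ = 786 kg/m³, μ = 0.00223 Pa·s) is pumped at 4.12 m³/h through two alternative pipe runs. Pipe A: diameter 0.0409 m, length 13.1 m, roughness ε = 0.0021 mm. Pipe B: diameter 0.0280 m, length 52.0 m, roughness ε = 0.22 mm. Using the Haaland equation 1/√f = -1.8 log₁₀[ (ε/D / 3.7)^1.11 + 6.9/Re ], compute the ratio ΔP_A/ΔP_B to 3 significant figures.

ΔP_A/ΔP_B ≈ 0.0287

Pipe A: V = Q/A = 0.001144/0.001314 = 0.8711 m/s; Re = 1.256e+04; ε/D = 5.13e-05; Haaland → f = 0.0291; ΔP_A = f(L/D)(ρV²/2) = 2779 Pa.
Pipe B: V = Q/A = 0.001144/0.0006158 = 1.859 m/s; Re = 1.834e+04; ε/D = 0.00786; Haaland → f = 0.03835; ΔP_B = f(L/D)(ρV²/2) = 9.668e+04 Pa.
ΔP_A/ΔP_B = 2779/9.668e+04 = 0.0287.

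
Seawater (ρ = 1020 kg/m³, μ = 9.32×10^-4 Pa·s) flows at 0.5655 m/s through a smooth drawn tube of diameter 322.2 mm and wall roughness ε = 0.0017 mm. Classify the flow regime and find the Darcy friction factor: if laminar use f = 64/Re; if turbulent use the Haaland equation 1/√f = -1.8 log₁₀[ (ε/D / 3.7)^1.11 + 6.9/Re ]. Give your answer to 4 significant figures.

f ≈ 0.01554

Re = ρVD/μ = 1020·0.5655·0.3222/0.000932 = 1.994e+05.
Re > 4000 → turbulent. ε/D = 1.7e-06/0.3222 = 5.28e-06; Haaland: 1/√f = -1.8 log₁₀[3.24e-07 + 3.46e-05] = 8.022, so f = 0.01554.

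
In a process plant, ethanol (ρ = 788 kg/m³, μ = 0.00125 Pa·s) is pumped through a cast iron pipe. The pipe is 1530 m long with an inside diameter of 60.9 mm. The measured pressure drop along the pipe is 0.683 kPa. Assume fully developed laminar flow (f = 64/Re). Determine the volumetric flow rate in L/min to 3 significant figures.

Q ≈ 7.23 L/min

For laminar flow, f = 64/Re with Re = ρVD/μ, so Darcy-Weisbach reduces to ΔP = 32μLV/D². Solving for V: V = ΔP·D²/(32μL) = 683·(0.0609)²/(32·0.00125·1530) = 0.04139 m/s.
Check: Re = ρVD/μ = 788·0.04139·0.0609/0.00125 = 1589 < 2300, so the laminar assumption holds.
Q = V·A = 0.04139·(π/4·0.0609²) = 0.0001206 m³/s = 7.23 L/min.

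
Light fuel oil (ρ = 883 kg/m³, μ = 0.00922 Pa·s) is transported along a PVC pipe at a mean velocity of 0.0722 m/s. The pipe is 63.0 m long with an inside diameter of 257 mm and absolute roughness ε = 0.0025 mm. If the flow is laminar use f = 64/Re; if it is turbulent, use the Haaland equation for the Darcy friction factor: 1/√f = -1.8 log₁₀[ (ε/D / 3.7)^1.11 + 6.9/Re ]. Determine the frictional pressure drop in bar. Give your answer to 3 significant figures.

Reynolds number Re = ρVD/μ = 883 · 0.0722 · 0.257 / 0.00922 = 1777.
Re < 2300 → laminar flow, so f = 64/Re = 64/1777 = 0.03601 (the turbulent correlation is not needed).
Darcy-Weisbach: ΔP = f(L/D)(ρV²/2) = 0.03601·(63/0.257)·(883·0.0722²/2) = 0.03601·245.1·2.301 = 20.32 Pa.
ΔP = 20.32 Pa = 2.03×10^-4 bar.

ΔP ≈ 2.03×10^-4 bar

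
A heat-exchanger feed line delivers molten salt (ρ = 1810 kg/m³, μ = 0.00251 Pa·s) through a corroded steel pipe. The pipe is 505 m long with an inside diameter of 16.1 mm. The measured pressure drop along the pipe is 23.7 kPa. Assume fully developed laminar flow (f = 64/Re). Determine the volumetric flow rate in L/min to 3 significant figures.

For laminar flow, f = 64/Re with Re = ρVD/μ, so Darcy-Weisbach reduces to ΔP = 32μLV/D². Solving for V: V = ΔP·D²/(32μL) = 2.37e+04·(0.0161)²/(32·0.00251·505) = 0.1515 m/s.
Check: Re = ρVD/μ = 1810·0.1515·0.0161/0.00251 = 1758 < 2300, so the laminar assumption holds.
Q = V·A = 0.1515·(π/4·0.0161²) = 3.083e-05 m³/s = 1.85 L/min.

Q ≈ 1.85 L/min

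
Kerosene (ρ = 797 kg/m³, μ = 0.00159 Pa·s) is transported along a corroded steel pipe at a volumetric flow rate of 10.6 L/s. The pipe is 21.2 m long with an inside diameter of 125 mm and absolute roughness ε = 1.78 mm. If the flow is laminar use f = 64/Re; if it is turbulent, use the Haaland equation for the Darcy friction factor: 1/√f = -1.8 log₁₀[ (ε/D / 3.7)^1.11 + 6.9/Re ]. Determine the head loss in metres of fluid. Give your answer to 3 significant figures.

h_f ≈ 0.282 m

Q = 10.6 L/s = 10.6/1000 = 0.0106 m³/s.
Cross-sectional area A = πD²/4 = π(0.125)²/4 = 0.01227 m²; mean velocity V = Q/A = 0.0106/0.01227 = 0.8638 m/s.
Reynolds number Re = ρVD/μ = 797 · 0.8638 · 0.125 / 0.00159 = 5.412e+04.
Re > 4000 → turbulent. Relative roughness ε/D = 0.00178/0.125 = 0.0142. Haaland: 1/√f = -1.8 log₁₀[(0.0142/3.7)^1.11 + 6.9/5.412e+04] = -1.8 log₁₀[0.00209 + 0.000127] = 4.778, so f = 0.0438.
Darcy-Weisbach: ΔP = f(L/D)(ρV²/2) = 0.0438·(21.2/0.125)·(797·0.8638²/2) = 0.0438·169.6·297.3 = 2209 Pa.
Head loss h_f = ΔP/(ρg) = 2209/(797·9.81) = 0.282 m.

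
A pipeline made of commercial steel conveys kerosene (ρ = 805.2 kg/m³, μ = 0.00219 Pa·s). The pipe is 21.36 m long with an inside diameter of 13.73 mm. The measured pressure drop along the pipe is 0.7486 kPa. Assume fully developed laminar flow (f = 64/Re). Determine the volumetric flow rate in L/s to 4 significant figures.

For laminar flow, f = 64/Re with Re = ρVD/μ, so Darcy-Weisbach reduces to ΔP = 32μLV/D². Solving for V: V = ΔP·D²/(32μL) = 748.6·(0.01373)²/(32·0.00219·21.36) = 0.09427 m/s.
Check: Re = ρVD/μ = 805.2·0.09427·0.01373/0.00219 = 475.9 < 2300, so the laminar assumption holds.
Q = V·A = 0.09427·(π/4·0.01373²) = 1.396e-05 m³/s = 0.01396 L/s.

Q ≈ 0.01396 L/s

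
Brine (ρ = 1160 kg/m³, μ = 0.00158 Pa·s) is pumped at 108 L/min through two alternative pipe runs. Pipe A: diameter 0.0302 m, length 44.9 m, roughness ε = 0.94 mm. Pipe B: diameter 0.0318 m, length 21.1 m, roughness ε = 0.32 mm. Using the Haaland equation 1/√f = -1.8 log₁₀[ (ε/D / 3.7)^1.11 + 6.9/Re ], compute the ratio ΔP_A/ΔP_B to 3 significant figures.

ΔP_A/ΔP_B ≈ 4.14

Pipe A: V = Q/A = 0.0018/0.0007163 = 2.513 m/s; Re = 5.572e+04; ε/D = 0.0311; Haaland → f = 0.05872; ΔP_A = f(L/D)(ρV²/2) = 3.197e+05 Pa.
Pipe B: V = Q/A = 0.0018/0.0007942 = 2.266 m/s; Re = 5.291e+04; ε/D = 0.0101; Haaland → f = 0.0391; ΔP_B = f(L/D)(ρV²/2) = 7.729e+04 Pa.
ΔP_A/ΔP_B = 3.197e+05/7.729e+04 = 4.14.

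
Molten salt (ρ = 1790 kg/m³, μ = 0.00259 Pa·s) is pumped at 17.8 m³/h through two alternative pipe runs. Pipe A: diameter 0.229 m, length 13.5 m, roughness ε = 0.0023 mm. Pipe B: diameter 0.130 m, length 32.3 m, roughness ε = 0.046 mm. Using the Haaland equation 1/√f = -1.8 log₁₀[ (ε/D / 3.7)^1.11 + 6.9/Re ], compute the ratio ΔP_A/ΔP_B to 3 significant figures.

Pipe A: V = Q/A = 0.004944/0.04119 = 0.12 m/s; Re = 1.9e+04; ε/D = 1e-05; Haaland → f = 0.0261; ΔP_A = f(L/D)(ρV²/2) = 19.84 Pa.
Pipe B: V = Q/A = 0.004944/0.01327 = 0.3725 m/s; Re = 3.347e+04; ε/D = 0.000354; Haaland → f = 0.02357; ΔP_B = f(L/D)(ρV²/2) = 727.4 Pa.
ΔP_A/ΔP_B = 19.84/727.4 = 0.0273.

ΔP_A/ΔP_B ≈ 0.0273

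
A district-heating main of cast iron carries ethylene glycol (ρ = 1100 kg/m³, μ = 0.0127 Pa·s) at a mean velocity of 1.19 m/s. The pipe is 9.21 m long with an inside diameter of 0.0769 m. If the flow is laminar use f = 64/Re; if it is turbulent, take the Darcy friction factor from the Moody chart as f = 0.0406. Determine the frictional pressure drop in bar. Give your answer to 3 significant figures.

Reynolds number Re = ρVD/μ = 1100 · 1.19 · 0.0769 / 0.0127 = 7926.
Re > 4000 → turbulent; use the Moody-chart value f = 0.0406.
Darcy-Weisbach: ΔP = f(L/D)(ρV²/2) = 0.0406·(9.21/0.0769)·(1100·1.19²/2) = 0.0406·119.8·778.9 = 3787 Pa.
ΔP = 3787 Pa = 0.0379 bar.

ΔP ≈ 0.0379 bar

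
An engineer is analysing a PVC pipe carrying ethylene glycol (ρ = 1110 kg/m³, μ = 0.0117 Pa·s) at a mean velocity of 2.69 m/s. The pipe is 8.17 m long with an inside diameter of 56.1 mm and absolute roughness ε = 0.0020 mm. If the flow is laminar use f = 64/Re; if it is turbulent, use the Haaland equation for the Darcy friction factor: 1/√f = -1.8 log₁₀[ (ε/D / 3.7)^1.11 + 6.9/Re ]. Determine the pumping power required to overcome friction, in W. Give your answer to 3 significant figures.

P ≈ 109 W

Reynolds number Re = ρVD/μ = 1110 · 2.69 · 0.0561 / 0.0117 = 1.432e+04.
Re > 4000 → turbulent. Relative roughness ε/D = 2e-06/0.0561 = 3.57e-05. Haaland: 1/√f = -1.8 log₁₀[(3.57e-05/3.7)^1.11 + 6.9/1.432e+04] = -1.8 log₁₀[2.7e-06 + 0.000482] = 5.966, so f = 0.02809.
Darcy-Weisbach: ΔP = f(L/D)(ρV²/2) = 0.02809·(8.17/0.0561)·(1110·2.69²/2) = 0.02809·145.6·4016 = 1.643e+04 Pa.
Q = V·A = 2.69·0.002472 = 0.006649 m³/s.
Pumping power P = QΔP = 0.006649·1.643e+04 = 109.3 W = 109 W.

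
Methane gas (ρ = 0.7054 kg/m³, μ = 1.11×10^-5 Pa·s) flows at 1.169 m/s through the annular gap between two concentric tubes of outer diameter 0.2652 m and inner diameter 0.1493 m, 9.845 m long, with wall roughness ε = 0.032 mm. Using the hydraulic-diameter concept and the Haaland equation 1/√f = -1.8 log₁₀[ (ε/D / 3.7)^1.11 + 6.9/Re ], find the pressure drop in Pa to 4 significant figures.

Hydraulic diameter D_h = 4A/P = D_o - D_i = 0.2652 - 0.1493 = 0.1159 m.
Re = ρVD_h/μ = 0.7054·1.169·0.1159/1.11e-05 = 8610.
ε/D_h = 3.2e-05/0.1159 = 0.000276; Haaland gives 1/√f = -1.8 log₁₀[2.62e-05+0.000801] = 5.548, so f = 0.03249.
ΔP = f(L/D_h)(ρV²/2) = 0.03249·9.845/0.1159·0.482 = 1.33 Pa.

ΔP ≈ 1.330 Pa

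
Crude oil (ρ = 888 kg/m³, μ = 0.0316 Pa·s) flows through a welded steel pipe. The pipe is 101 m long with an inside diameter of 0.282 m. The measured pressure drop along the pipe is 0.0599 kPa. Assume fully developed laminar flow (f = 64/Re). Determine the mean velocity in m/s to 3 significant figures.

V ≈ 0.0466 m/s

For laminar flow, f = 64/Re with Re = ρVD/μ, so Darcy-Weisbach reduces to ΔP = 32μLV/D². Solving for V: V = ΔP·D²/(32μL) = 59.9·(0.282)²/(32·0.0316·101) = 0.04664 m/s.
Check: Re = ρVD/μ = 888·0.04664·0.282/0.0316 = 369.6 < 2300, so the laminar assumption holds.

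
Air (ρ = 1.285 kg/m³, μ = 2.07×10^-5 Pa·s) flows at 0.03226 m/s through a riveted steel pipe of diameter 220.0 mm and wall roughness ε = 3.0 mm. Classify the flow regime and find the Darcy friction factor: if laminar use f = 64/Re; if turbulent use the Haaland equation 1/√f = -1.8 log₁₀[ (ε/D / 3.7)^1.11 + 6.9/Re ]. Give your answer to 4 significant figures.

f ≈ 0.1453

Re = ρVD/μ = 1.285·0.03226·0.22/2.07e-05 = 440.6.
Re < 2300 → laminar, so f = 64/Re = 0.1453 (roughness is irrelevant in laminar flow).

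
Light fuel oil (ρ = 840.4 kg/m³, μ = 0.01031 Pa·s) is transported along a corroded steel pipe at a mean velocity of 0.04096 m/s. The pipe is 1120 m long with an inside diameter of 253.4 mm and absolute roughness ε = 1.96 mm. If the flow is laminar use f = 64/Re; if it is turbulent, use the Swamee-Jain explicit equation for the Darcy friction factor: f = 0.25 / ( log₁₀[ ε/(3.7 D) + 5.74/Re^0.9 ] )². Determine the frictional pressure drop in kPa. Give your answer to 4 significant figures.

ΔP ≈ 0.2357 kPa

Reynolds number Re = ρVD/μ = 840.4 · 0.04096 · 0.2534 / 0.0103 = 846.
Re < 2300 → laminar flow, so f = 64/Re = 64/846 = 0.07565 (the turbulent correlation is not needed).
Darcy-Weisbach: ΔP = f(L/D)(ρV²/2) = 0.07565·(1120/0.2534)·(840.4·0.04096²/2) = 0.07565·4420·0.705 = 235.7 Pa.
ΔP = 235.7 Pa = 0.2357 kPa.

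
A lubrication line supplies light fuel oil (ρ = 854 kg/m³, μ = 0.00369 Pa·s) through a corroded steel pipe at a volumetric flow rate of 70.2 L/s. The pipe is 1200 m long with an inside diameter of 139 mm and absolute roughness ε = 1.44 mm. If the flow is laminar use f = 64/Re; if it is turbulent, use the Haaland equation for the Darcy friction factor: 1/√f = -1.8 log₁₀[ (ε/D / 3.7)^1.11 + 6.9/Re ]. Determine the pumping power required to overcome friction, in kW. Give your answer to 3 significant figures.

Q = 70.2 L/s = 70.2/1000 = 0.0702 m³/s.
Cross-sectional area A = πD²/4 = π(0.139)²/4 = 0.01517 m²; mean velocity V = Q/A = 0.0702/0.01517 = 4.626 m/s.
Reynolds number Re = ρVD/μ = 854 · 4.626 · 0.139 / 0.00369 = 1.488e+05.
Re > 4000 → turbulent. Relative roughness ε/D = 0.00144/0.139 = 0.0104. Haaland: 1/√f = -1.8 log₁₀[(0.0104/3.7)^1.11 + 6.9/1.488e+05] = -1.8 log₁₀[0.00147 + 4.64e-05] = 5.076, so f = 0.03881.
Darcy-Weisbach: ΔP = f(L/D)(ρV²/2) = 0.03881·(1200/0.139)·(854·4.626²/2) = 0.03881·8633·9138 = 3.062e+06 Pa.
Pumping power P = QΔP = 0.0702·3.062e+06 = 214900 W = 215 kW.

P ≈ 215 kW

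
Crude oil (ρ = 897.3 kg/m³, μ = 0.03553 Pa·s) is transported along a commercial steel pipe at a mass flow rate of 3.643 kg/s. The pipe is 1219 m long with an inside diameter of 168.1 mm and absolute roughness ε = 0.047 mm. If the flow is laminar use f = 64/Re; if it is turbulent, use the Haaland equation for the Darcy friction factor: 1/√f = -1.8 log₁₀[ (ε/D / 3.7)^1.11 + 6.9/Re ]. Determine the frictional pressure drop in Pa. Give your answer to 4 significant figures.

A = πD²/4 = π(0.1681)²/4 = 0.02219 m²; mean velocity V = ṁ/(ρA) = 3.643/(897.3 · 0.02219) = 0.1829 m/s.
Reynolds number Re = ρVD/μ = 897.3 · 0.1829 · 0.1681 / 0.0355 = 776.6.
Re < 2300 → laminar flow, so f = 64/Re = 64/776.6 = 0.08241 (the turbulent correlation is not needed).
Darcy-Weisbach: ΔP = f(L/D)(ρV²/2) = 0.08241·(1219/0.1681)·(897.3·0.1829²/2) = 0.08241·7252·15.01 = 8972 Pa.

ΔP ≈ 8972 Pa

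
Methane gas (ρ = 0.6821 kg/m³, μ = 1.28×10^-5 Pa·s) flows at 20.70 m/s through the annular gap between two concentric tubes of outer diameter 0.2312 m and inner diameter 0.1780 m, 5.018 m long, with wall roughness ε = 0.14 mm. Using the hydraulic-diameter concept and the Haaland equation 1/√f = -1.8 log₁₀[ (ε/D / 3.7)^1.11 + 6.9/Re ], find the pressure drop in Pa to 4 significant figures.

ΔP ≈ 377.2 Pa

Hydraulic diameter D_h = 4A/P = D_o - D_i = 0.2312 - 0.178 = 0.0532 m.
Re = ρVD_h/μ = 0.6821·20.7·0.0532/1.28e-05 = 5.868e+04.
ε/D_h = 0.00014/0.0532 = 0.00263; Haaland gives 1/√f = -1.8 log₁₀[0.00032+0.000118] = 6.045, so f = 0.02736.
ΔP = f(L/D_h)(ρV²/2) = 0.02736·5.018/0.0532·146.1 = 377.2 Pa.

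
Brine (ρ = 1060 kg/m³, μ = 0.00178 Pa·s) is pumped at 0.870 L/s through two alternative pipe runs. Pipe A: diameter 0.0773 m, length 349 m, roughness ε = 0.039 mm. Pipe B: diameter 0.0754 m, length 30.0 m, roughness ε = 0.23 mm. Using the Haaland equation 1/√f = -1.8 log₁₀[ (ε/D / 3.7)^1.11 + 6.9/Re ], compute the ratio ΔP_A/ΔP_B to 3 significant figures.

ΔP_A/ΔP_B ≈ 9.40

Pipe A: V = Q/A = 0.00087/0.004693 = 0.1854 m/s; Re = 8534; ε/D = 0.000505; Haaland → f = 0.03284; ΔP_A = f(L/D)(ρV²/2) = 2701 Pa.
Pipe B: V = Q/A = 0.00087/0.004465 = 0.1948 m/s; Re = 8749; ε/D = 0.00305; Haaland → f = 0.03587; ΔP_B = f(L/D)(ρV²/2) = 287.2 Pa.
ΔP_A/ΔP_B = 2701/287.2 = 9.40.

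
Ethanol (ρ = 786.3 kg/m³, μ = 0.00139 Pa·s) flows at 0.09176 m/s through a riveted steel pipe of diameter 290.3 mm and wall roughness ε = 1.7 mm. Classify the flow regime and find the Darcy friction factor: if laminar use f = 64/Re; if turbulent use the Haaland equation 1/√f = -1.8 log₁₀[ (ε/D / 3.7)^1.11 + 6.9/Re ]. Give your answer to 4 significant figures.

f ≈ 0.03650

Re = ρVD/μ = 786.3·0.09176·0.2903/0.00139 = 1.507e+04.
Re > 4000 → turbulent. ε/D = 0.0017/0.2903 = 0.00586; Haaland: 1/√f = -1.8 log₁₀[0.000779 + 0.000458] = 5.234, so f = 0.0365.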